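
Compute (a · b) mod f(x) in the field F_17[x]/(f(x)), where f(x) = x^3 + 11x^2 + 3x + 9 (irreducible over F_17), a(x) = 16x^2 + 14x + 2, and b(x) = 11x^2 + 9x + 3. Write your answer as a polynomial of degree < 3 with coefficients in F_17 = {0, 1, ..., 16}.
a · b ≡ 6x^2 + 7x + 9 (mod f(x))

Multiply in F_17[x]: a(x)·b(x) = (16x^2 + 14x + 2)·(11x^2 + 9x + 3) = 6x^4 + 9x^3 + 9x^2 + 9x + 6. This has degree ≥ 3, so divide by f(x) over F_17: 6x^4 + 9x^3 + 9x^2 + 9x + 6 = (6x + 11)·(x^3 + 11x^2 + 3x + 9) + (6x^2 + 7x + 9). Hence a·b ≡ 6x^2 + 7x + 9 (mod f). (F_17[x]/(f) is a field with 17^3 = 4913 elements since f is irreducible of degree 3.)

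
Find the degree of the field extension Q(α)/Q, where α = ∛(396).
[Q(α):Q] = 3

The minimal polynomial of α is x^3 - 396, irreducible over Q since 396 is not a perfect cube (so x^3 - 396 has no rational root). Hence [Q(α):Q] = deg(m_α) = 3.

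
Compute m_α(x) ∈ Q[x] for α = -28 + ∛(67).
m_α(x) = x^3 + 84x^2 + 2352x + 21885

Set β = α + 28 = ∛(67), so β^3 = 67. Then (α + 28)^3 - 67 = 0, i.e. α is a root of g(x) = (x + 28)^3 - 67 = x^3 + 84x^2 + 2352x + 21885. Since g(x) = h(x + 28) where h(x) = x^3 - 67, and h is irreducible over Q (because 67 is not a perfect cube, so h has no rational root, and a monic cubic with no rational root is irreducible), g is also irreducible (irreducibility is preserved under the substitution x → x + 28). Hence m_α(x) = x^3 + 84x^2 + 2352x + 21885.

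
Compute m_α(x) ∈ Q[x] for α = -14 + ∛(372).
m_α(x) = x^3 + 42x^2 + 588x + 2372

Set β = α + 14 = ∛(372), so β^3 = 372. Then (α + 14)^3 - 372 = 0, i.e. α is a root of g(x) = (x + 14)^3 - 372 = x^3 + 42x^2 + 588x + 2372. Since g(x) = h(x + 14) where h(x) = x^3 - 372, and h is irreducible over Q (because 372 is not a perfect cube, so h has no rational root, and a monic cubic with no rational root is irreducible), g is also irreducible (irreducibility is preserved under the substitution x → x + 14). Hence m_α(x) = x^3 + 42x^2 + 588x + 2372.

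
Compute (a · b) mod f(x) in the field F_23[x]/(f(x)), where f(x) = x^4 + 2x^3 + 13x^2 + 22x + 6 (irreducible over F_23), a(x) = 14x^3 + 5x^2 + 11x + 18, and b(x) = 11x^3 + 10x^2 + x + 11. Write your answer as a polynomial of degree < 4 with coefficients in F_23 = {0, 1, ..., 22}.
a · b ≡ 5x^3 + 20x^2 + 8x + 15 (mod f(x))

Multiply in F_23[x]: a(x)·b(x) = (14x^3 + 5x^2 + 11x + 18)·(11x^3 + 10x^2 + x + 11) = 16x^6 + 11x^5 + x^4 + 7x^3 + 16x^2 + x + 14. This has degree ≥ 4, so divide by f(x) over F_23: 16x^6 + 11x^5 + x^4 + 7x^3 + 16x^2 + x + 14 = (16x^2 + 2x + 19)·(x^4 + 2x^3 + 13x^2 + 22x + 6) + (5x^3 + 20x^2 + 8x + 15). Hence a·b ≡ 5x^3 + 20x^2 + 8x + 15 (mod f). (F_23[x]/(f) is a field with 23^4 = 279841 elements since f is irreducible of degree 4.)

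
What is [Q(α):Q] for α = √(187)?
[Q(α):Q] = 2

[Q(α):Q] equals the degree of the minimal polynomial of α. Here α^2 = 187 and x^2 - 187 is irreducible (d = 187 is squarefree, ≠ 1, hence not a square), so deg(m_α) = 2. Thus [Q(α):Q] = 2.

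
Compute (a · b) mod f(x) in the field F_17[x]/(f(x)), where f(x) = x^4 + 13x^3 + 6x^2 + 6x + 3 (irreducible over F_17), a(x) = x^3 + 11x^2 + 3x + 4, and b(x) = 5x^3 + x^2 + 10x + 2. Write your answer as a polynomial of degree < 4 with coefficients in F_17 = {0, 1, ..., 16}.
a · b ≡ 5x^3 + 3x^2 + 15x + 13 (mod f(x))

Multiply in F_17[x]: a(x)·b(x) = (x^3 + 11x^2 + 3x + 4)·(5x^3 + x^2 + 10x + 2) = 5x^6 + 5x^5 + 2x^4 + 16x^3 + 5x^2 + 12x + 8. This has degree ≥ 4, so divide by f(x) over F_17: 5x^6 + 5x^5 + 2x^4 + 16x^3 + 5x^2 + 12x + 8 = (5x^2 + 8x + 4)·(x^4 + 13x^3 + 6x^2 + 6x + 3) + (5x^3 + 3x^2 + 15x + 13). Hence a·b ≡ 5x^3 + 3x^2 + 15x + 13 (mod f). (F_17[x]/(f) is a field with 17^4 = 83521 elements since f is irreducible of degree 4.)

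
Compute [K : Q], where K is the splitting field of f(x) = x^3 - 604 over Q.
[K : Q] = 6

The roots of x^3 - 604 are ∛604, ω∛604, ω^2∛604 where ω = e^(2πi/3) is a primitive cube root of unity, so K = Q(∛604, ω). Now [Q(∛604):Q] = 3 (since 604 is not a perfect cube, x^3 - 604 is irreducible) and [Q(ω):Q] = 2. Both 2 and 3 divide [K:Q], and [K:Q] ≤ 3·2 = 6, so [K:Q] = 6. (Equivalently: Q(∛604) ⊂ R but ω ∉ R, so [K : Q(∛604)] = 2.)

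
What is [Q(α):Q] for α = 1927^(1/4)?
[Q(α):Q] = 4

α is a root of x^4 - 1927. By Eisenstein's criterion at the prime p = 41 (which divides the constant term 1927 but p^2 = 1681 does not, since 1927 is squarefree), x^4 - 1927 is irreducible over Q. Hence [Q(α):Q] = 4.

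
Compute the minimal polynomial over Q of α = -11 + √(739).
m_α(x) = x^2 + 22x - 618

From α + 11 = √(739), squaring gives (α + 11)^2 = 739, i.e. α^2 + 22α + 121 = 739, so α^2 + 22α - 618 = 0. The discriminant of x^2 + 22x - 618 is (22)^2 - 4·(-618) = 484 + 2472 = 2956, and 4·(739) is not a perfect square in Q since 739 is squarefree and ≠ 1. Hence x^2 + 22x - 618 is irreducible over Q and is the minimal polynomial of α.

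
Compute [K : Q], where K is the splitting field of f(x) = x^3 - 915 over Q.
[K : Q] = 6

The roots of x^3 - 915 are ∛915, ω∛915, ω^2∛915 where ω = e^(2πi/3) is a primitive cube root of unity, so K = Q(∛915, ω). Now [Q(∛915):Q] = 3 (since 915 is not a perfect cube, x^3 - 915 is irreducible) and [Q(ω):Q] = 2. Both 2 and 3 divide [K:Q], and [K:Q] ≤ 3·2 = 6, so [K:Q] = 6. (Equivalently: Q(∛915) ⊂ R but ω ∉ R, so [K : Q(∛915)] = 2.)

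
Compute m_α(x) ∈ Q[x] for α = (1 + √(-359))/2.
m_α(x) = x^2 - x + 90

From 2α - 1 = √(-359), squaring gives (2α - 1)^2 = -359, i.e. 4α^2 - 4α + 1 = -359, so α^2 - α + (1 + 359)/4 = 0. Since -359 ≡ 1 (mod 4), (1 + 359)/4 = 90 ∈ Z. The polynomial x^2 - x + 90 has discriminant 1 - 4·(90) = -359, which is not a perfect square in Q (d = -359 is squarefree and ≠ 1), so x^2 - x + 90 is irreducible over Q. It is the minimal polynomial of α.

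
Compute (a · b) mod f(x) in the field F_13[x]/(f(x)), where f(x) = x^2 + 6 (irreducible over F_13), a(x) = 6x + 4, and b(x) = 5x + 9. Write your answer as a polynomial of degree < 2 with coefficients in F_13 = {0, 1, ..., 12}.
a · b ≡ 9x + 12 (mod f(x))

Multiply in F_13[x]: a(x)·b(x) = (6x + 4)·(5x + 9) = 4x^2 + 9x + 10. This has degree ≥ 2, so divide by f(x) over F_13: 4x^2 + 9x + 10 = (4)·(x^2 + 6) + (9x + 12). Hence a·b ≡ 9x + 12 (mod f). (F_13[x]/(f) is a field with 13^2 = 169 elements since f is irreducible of degree 2.)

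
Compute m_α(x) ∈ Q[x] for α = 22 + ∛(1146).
m_α(x) = x^3 - 66x^2 + 1452x - 11794

Set β = α - 22 = ∛(1146), so β^3 = 1146. Then (α - 22)^3 - 1146 = 0, i.e. α is a root of g(x) = (x - 22)^3 - 1146 = x^3 - 66x^2 + 1452x - 11794. Since g(x) = h(x - 22) where h(x) = x^3 - 1146, and h is irreducible over Q (because 1146 is not a perfect cube, so h has no rational root, and a monic cubic with no rational root is irreducible), g is also irreducible (irreducibility is preserved under the substitution x → x - 22). Hence m_α(x) = x^3 - 66x^2 + 1452x - 11794.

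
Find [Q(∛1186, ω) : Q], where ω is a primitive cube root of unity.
[Q(∛1186, ω) : Q] = 6

[Q(∛1186):Q] = 3 (min poly x^3 - 1186, irreducible since 1186 is not a perfect cube). [Q(ω):Q] = 2 (min poly x^2 + x + 1). Since Q(∛1186) ⊂ R and ω ∉ R, we have ω ∉ Q(∛1186), so x^2 + x + 1 remains irreducible over Q(∛1186) and [Q(∛1186, ω) : Q(∛1186)] = 2. By the tower law, [Q(∛1186, ω) : Q] = 3 · 2 = 6. (In fact Q(∛1186, ω) is the splitting field of x^3 - 1186 over Q.)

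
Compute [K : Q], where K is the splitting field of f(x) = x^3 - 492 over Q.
[K : Q] = 6

The roots of x^3 - 492 are ∛492, ω∛492, ω^2∛492 where ω = e^(2πi/3) is a primitive cube root of unity, so K = Q(∛492, ω). Now [Q(∛492):Q] = 3 (since 492 is not a perfect cube, x^3 - 492 is irreducible) and [Q(ω):Q] = 2. Both 2 and 3 divide [K:Q], and [K:Q] ≤ 3·2 = 6, so [K:Q] = 6. (Equivalently: Q(∛492) ⊂ R but ω ∉ R, so [K : Q(∛492)] = 2.)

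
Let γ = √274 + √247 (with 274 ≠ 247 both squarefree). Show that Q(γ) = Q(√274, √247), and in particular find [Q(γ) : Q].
[Q(γ) : Q] = 4 (equivalently, Q(γ) = Q(√274, √247))

Obviously Q(γ) ⊆ Q(√274, √247), and [Q(√274, √247):Q] = 4 (since 274, 247 are distinct squarefree integers > 1 with 67678 not a perfect square). To show equality we compute the minimal polynomial of γ. From γ = √274 + √247: γ^2 = 274 + 2√(67678) + 247 = 521 + 2√(67678), so γ^2 - 521 = 2√(67678); squaring, (γ^2 - 521)^2 = 4·67678, i.e. γ^4 - 1042γ^2 + 271441 - 270712 = 0, i.e. γ^4 - 1042γ^2 + 729 = 0. So γ is a root of x^4 - 1042x^2 + 729. This polynomial is irreducible over Q: it has no rational root (each ±√274 ± √247 is irrational), and any factorization into two quadratics over Q would force √(67678) ∈ Q (pairing opposite roots) or √274, √247 ∈ Q (other pairings), all impossible. Hence [Q(γ):Q] = 4 = [Q(√274, √247):Q], so Q(γ) = Q(√274, √247).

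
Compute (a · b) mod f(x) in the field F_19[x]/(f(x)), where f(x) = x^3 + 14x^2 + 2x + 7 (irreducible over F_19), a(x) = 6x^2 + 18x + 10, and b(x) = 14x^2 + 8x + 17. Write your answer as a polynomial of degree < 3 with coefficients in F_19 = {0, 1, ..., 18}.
a · b ≡ 18x^2 + 11x + 13 (mod f(x))

Multiply in F_19[x]: a(x)·b(x) = (6x^2 + 18x + 10)·(14x^2 + 8x + 17) = 8x^4 + 15x^3 + 6x^2 + 6x + 18. This has degree ≥ 3, so divide by f(x) over F_19: 8x^4 + 15x^3 + 6x^2 + 6x + 18 = (8x + 17)·(x^3 + 14x^2 + 2x + 7) + (18x^2 + 11x + 13). Hence a·b ≡ 18x^2 + 11x + 13 (mod f). (F_19[x]/(f) is a field with 19^3 = 6859 elements since f is irreducible of degree 3.)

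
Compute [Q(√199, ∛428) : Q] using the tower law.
[Q(√199, ∛428) : Q] = 6

Let L = Q(√199, ∛428). Since Q(√199) ⊂ L and [Q(√199):Q] = 2, the tower law gives 2 | [L:Q]. Likewise Q(∛428) ⊂ L with [Q(∛428):Q] = 3 (because 428 is not a perfect cube), so 3 | [L:Q]. As gcd(2,3) = 1, [L:Q] is divisible by 6. Conversely L is generated over Q by √199 and ∛428, so [L:Q] ≤ 2·3 = 6. Therefore [Q(√199, ∛428) : Q] = 6.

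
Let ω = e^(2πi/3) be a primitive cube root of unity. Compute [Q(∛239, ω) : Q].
[Q(∛239, ω) : Q] = 6

[Q(∛239):Q] = 3 (min poly x^3 - 239, irreducible since 239 is not a perfect cube). [Q(ω):Q] = 2 (min poly x^2 + x + 1). Since Q(∛239) ⊂ R and ω ∉ R, we have ω ∉ Q(∛239), so x^2 + x + 1 remains irreducible over Q(∛239) and [Q(∛239, ω) : Q(∛239)] = 2. By the tower law, [Q(∛239, ω) : Q] = 3 · 2 = 6. (In fact Q(∛239, ω) is the splitting field of x^3 - 239 over Q.)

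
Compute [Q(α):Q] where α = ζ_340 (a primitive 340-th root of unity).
[Q(α):Q] = 128

The minimal polynomial of ζ_340 over Q is the 340-th cyclotomic polynomial Φ_340(x), which is irreducible over Q and has degree φ(340) = 128. Hence [Q(α):Q] = φ(340) = 128.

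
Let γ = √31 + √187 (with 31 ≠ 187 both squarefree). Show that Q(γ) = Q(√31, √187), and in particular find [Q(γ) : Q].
[Q(γ) : Q] = 4 (equivalently, Q(γ) = Q(√31, √187))

Obviously Q(γ) ⊆ Q(√31, √187), and [Q(√31, √187):Q] = 4 (since 31, 187 are distinct squarefree integers > 1 with 5797 not a perfect square). To show equality we compute the minimal polynomial of γ. From γ = √31 + √187: γ^2 = 31 + 2√(5797) + 187 = 218 + 2√(5797), so γ^2 - 218 = 2√(5797); squaring, (γ^2 - 218)^2 = 4·5797, i.e. γ^4 - 436γ^2 + 47524 - 23188 = 0, i.e. γ^4 - 436γ^2 + 24336 = 0. So γ is a root of x^4 - 436x^2 + 24336. This polynomial is irreducible over Q: it has no rational root (each ±√31 ± √187 is irrational), and any factorization into two quadratics over Q would force √(5797) ∈ Q (pairing opposite roots) or √31, √187 ∈ Q (other pairings), all impossible. Hence [Q(γ):Q] = 4 = [Q(√31, √187):Q], so Q(γ) = Q(√31, √187).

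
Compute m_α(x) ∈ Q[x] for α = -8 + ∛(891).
m_α(x) = x^3 + 24x^2 + 192x - 379

Set β = α + 8 = ∛(891), so β^3 = 891. Then (α + 8)^3 - 891 = 0, i.e. α is a root of g(x) = (x + 8)^3 - 891 = x^3 + 24x^2 + 192x - 379. Since g(x) = h(x + 8) where h(x) = x^3 - 891, and h is irreducible over Q (because 891 is not a perfect cube, so h has no rational root, and a monic cubic with no rational root is irreducible), g is also irreducible (irreducibility is preserved under the substitution x → x + 8). Hence m_α(x) = x^3 + 24x^2 + 192x - 379.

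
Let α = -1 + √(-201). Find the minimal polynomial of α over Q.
m_α(x) = x^2 + 2x + 202

From α + 1 = √(-201), squaring gives (α + 1)^2 = -201, i.e. α^2 + 2α + 1 = -201, so α^2 + 2α + 202 = 0. The discriminant of x^2 + 2x + 202 is (2)^2 - 4·(202) = 4 - 808 = -804, and 4·(-201) is not a perfect square in Q since -201 is squarefree and ≠ 1. Hence x^2 + 2x + 202 is irreducible over Q and is the minimal polynomial of α.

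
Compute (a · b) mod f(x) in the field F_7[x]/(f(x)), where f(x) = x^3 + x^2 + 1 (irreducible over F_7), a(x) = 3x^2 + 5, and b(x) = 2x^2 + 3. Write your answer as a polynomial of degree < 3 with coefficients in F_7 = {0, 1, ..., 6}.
a · b ≡ 4x^2 + x (mod f(x))

Multiply in F_7[x]: a(x)·b(x) = (3x^2 + 5)·(2x^2 + 3) = 6x^4 + 5x^2 + 1. This has degree ≥ 3, so divide by f(x) over F_7: 6x^4 + 5x^2 + 1 = (6x + 1)·(x^3 + x^2 + 1) + (4x^2 + x). Hence a·b ≡ 4x^2 + x (mod f). (F_7[x]/(f) is a field with 7^3 = 343 elements since f is irreducible of degree 3.)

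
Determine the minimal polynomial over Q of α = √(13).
m_α(x) = x^2 - 13

α satisfies α^2 - 13 = 0, so x^2 - 13 annihilates α. Since d = 13 is squarefree and ≠ 1, it is not a perfect square in Q, so x^2 - 13 has no rational root and is therefore irreducible over Q (a degree-2 polynomial over a field is irreducible iff it has no root). Hence m_α(x) = x^2 - 13.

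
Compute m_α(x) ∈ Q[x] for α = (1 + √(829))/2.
m_α(x) = x^2 - x - 207

From 2α - 1 = √(829), squaring gives (2α - 1)^2 = 829, i.e. 4α^2 - 4α + 1 = 829, so α^2 - α + (1 - 829)/4 = 0. Since 829 ≡ 1 (mod 4), (1 - 829)/4 = -207 ∈ Z. The polynomial x^2 - x - 207 has discriminant 1 - 4·(-207) = 829, which is not a perfect square in Q (d = 829 is squarefree and ≠ 1), so x^2 - x - 207 is irreducible over Q. It is the minimal polynomial of α.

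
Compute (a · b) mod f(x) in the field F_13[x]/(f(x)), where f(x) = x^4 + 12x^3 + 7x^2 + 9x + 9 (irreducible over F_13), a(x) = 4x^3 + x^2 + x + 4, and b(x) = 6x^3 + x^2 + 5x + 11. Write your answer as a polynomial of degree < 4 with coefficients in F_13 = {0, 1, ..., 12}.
a · b ≡ 7x^3 + 12x + 6 (mod f(x))

Multiply in F_13[x]: a(x)·b(x) = (4x^3 + x^2 + x + 4)·(6x^3 + x^2 + 5x + 11) = 11x^6 + 10x^5 + x^4 + 9x^3 + 7x^2 + 5x + 5. This has degree ≥ 4, so divide by f(x) over F_13: 11x^6 + 10x^5 + x^4 + 9x^3 + 7x^2 + 5x + 5 = (11x^2 + 8x + 10)·(x^4 + 12x^3 + 7x^2 + 9x + 9) + (7x^3 + 12x + 6). Hence a·b ≡ 7x^3 + 12x + 6 (mod f). (F_13[x]/(f) is a field with 13^4 = 28561 elements since f is irreducible of degree 4.)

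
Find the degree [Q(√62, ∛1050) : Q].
[Q(√62, ∛1050) : Q] = 6

Let L = Q(√62, ∛1050). Since Q(√62) ⊂ L and [Q(√62):Q] = 2, the tower law gives 2 | [L:Q]. Likewise Q(∛1050) ⊂ L with [Q(∛1050):Q] = 3 (because 1050 is not a perfect cube), so 3 | [L:Q]. As gcd(2,3) = 1, [L:Q] is divisible by 6. Conversely L is generated over Q by √62 and ∛1050, so [L:Q] ≤ 2·3 = 6. Therefore [Q(√62, ∛1050) : Q] = 6.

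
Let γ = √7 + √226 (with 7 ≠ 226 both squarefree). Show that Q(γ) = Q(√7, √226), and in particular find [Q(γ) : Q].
[Q(γ) : Q] = 4 (equivalently, Q(γ) = Q(√7, √226))

Obviously Q(γ) ⊆ Q(√7, √226), and [Q(√7, √226):Q] = 4 (since 7, 226 are distinct squarefree integers > 1 with 1582 not a perfect square). To show equality we compute the minimal polynomial of γ. From γ = √7 + √226: γ^2 = 7 + 2√(1582) + 226 = 233 + 2√(1582), so γ^2 - 233 = 2√(1582); squaring, (γ^2 - 233)^2 = 4·1582, i.e. γ^4 - 466γ^2 + 54289 - 6328 = 0, i.e. γ^4 - 466γ^2 + 47961 = 0. So γ is a root of x^4 - 466x^2 + 47961. This polynomial is irreducible over Q: it has no rational root (each ±√7 ± √226 is irrational), and any factorization into two quadratics over Q would force √(1582) ∈ Q (pairing opposite roots) or √7, √226 ∈ Q (other pairings), all impossible. Hence [Q(γ):Q] = 4 = [Q(√7, √226):Q], so Q(γ) = Q(√7, √226).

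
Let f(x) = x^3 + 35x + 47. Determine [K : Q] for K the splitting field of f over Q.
[K : Q] = 6

By the rational root test, any rational root of the monic integer polynomial f(x) = x^3 + 35x + 47 must be an integer dividing the constant term 47, i.e. one of ±{1, 47}. Evaluating: f(1) = 83, f(-1) = 11, f(47) = 105515, f(-47) = -105421; none is 0, so f has no rational root and is therefore irreducible over Q (a cubic with no linear factor over a field is irreducible). For an irreducible cubic, the Galois group is A_3 or S_3 according as the discriminant disc(f) = -4a^3 - 27b^2 = -4·(35)^3 - 27·(47)^2 = -231143 is or is not a square in Q. Here disc(f) = -231143 is not a perfect square in Q, so the Galois group of f over Q is not contained in A_3 and must be all of S_3. The splitting field has degree |S_3| = 6 over Q, so [K : Q] = 6.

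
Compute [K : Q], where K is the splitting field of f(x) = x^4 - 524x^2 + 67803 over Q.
[K : Q] = 4

Solving the quadratic in x^2: x^2 = (524 ± √(524^2 - 4·67803))/2 = (524 ± √3364)/2 = (524 ± 58)/2, giving x^2 = 233 or x^2 = 291. So f(x) = (x^2 - 233)(x^2 - 291) and the roots of f are ±√233, ±√291. Hence the splitting field is K = Q(√233, √291). Since 233 and 291 are distinct squarefree integers > 1, their product 67803 is not a perfect square, so √291 ∉ Q(√233). By the tower law [K:Q] = [Q(√233,√291):Q(√233)] · [Q(√233):Q] = 2 · 2 = 4.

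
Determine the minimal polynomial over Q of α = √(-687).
m_α(x) = x^2 + 687

α satisfies α^2 + 687 = 0, so x^2 + 687 annihilates α. Since d = -687 is squarefree and ≠ 1, it is not a perfect square in Q, so x^2 + 687 has no rational root and is therefore irreducible over Q (a degree-2 polynomial over a field is irreducible iff it has no root). Hence m_α(x) = x^2 + 687.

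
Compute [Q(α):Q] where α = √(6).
[Q(α):Q] = 2

[Q(α):Q] equals the degree of the minimal polynomial of α. Here α^2 = 6 and x^2 - 6 is irreducible (d = 6 is squarefree, ≠ 1, hence not a square), so deg(m_α) = 2. Thus [Q(α):Q] = 2.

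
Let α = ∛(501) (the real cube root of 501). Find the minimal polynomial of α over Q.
m_α(x) = x^3 - 501

α satisfies α^3 = 501, so x^3 - 501 annihilates α. By the rational root test, a rational root p/q (in lowest terms) of x^3 - 501 would satisfy p^3 = 501 q^3, forcing q = 1 and p^3 = 501; but 501 is not a perfect cube, contradiction. A monic cubic over Q with no rational root is irreducible (any nontrivial factorization would include a linear factor). Hence x^3 - 501 is the minimal polynomial of α, and in particular [Q(α):Q] = 3.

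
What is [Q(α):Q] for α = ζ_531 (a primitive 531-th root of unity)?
[Q(α):Q] = 348

The minimal polynomial of ζ_531 over Q is the 531-th cyclotomic polynomial Φ_531(x), which is irreducible over Q and has degree φ(531) = 348. Hence [Q(α):Q] = φ(531) = 348.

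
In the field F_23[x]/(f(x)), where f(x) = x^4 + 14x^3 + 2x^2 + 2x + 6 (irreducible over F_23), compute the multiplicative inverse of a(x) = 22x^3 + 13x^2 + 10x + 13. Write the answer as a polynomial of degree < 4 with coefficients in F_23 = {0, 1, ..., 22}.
a(x)^(-1) ≡ 4x^3 + 2x^2 + 20x (mod f(x))

Since f is irreducible over F_23, F_23[x]/(f) is a field and a(x) ≠ 0 has an inverse. Apply the extended Euclidean algorithm to f(x) and a(x) in F_23[x]: f(x) = (22x + 19)·a(x) + (18x^2 + 9x + 12);  a(x) = (14x + 18)·(18x^2 + 9x + 12) + (2x + 4);  (18x^2 + 9x + 12) = (9x + 21)·(2x + 4) + (20). The last nonzero remainder is the constant 20 = gcd(f, a) in F_23. Back-substituting through the division chain expresses 20 = s(x)·a(x) + t(x)·f(x) with s(x) ≡ 11x^3 + 17x^2 + 9x (mod f), so (11x^3 + 17x^2 + 9x)·a(x) ≡ 20 (mod f). Multiplying by 20^(-1) ≡ 15 in F_23 gives a(x)^(-1) ≡ 15·(11x^3 + 17x^2 + 9x) ≡ 4x^3 + 2x^2 + 20x (mod f). Check: (22x^3 + 13x^2 + 10x + 13)·(4x^3 + 2x^2 + 20x) = 19x^6 + 4x^5 + 10x^3 + 19x^2 + 7x ≡ 1 (mod x^4 + 14x^3 + 2x^2 + 2x + 6).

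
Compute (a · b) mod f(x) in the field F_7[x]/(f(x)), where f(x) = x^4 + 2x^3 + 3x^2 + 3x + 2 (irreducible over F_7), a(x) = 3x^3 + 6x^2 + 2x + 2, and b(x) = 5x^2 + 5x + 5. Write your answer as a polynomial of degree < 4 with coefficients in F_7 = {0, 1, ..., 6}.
a · b ≡ x^3 + 2x^2 + x + 1 (mod f(x))

Multiply in F_7[x]: a(x)·b(x) = (3x^3 + 6x^2 + 2x + 2)·(5x^2 + 5x + 5) = x^5 + 3x^4 + 6x^3 + x^2 + 6x + 3. This has degree ≥ 4, so divide by f(x) over F_7: x^5 + 3x^4 + 6x^3 + x^2 + 6x + 3 = (x + 1)·(x^4 + 2x^3 + 3x^2 + 3x + 2) + (x^3 + 2x^2 + x + 1). Hence a·b ≡ x^3 + 2x^2 + x + 1 (mod f). (F_7[x]/(f) is a field with 7^4 = 2401 elements since f is irreducible of degree 4.)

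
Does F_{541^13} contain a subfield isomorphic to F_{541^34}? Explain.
No: F_{541^34} is not a subfield of F_{541^13}

F_{p^m} embeds in F_{p^n} iff m | n. Here 34 ∤ 13 (since 13 = 0·34 + 13 with remainder 13 ≠ 0), so F_{541^34} is not a subfield of F_{541^13}. Equivalently: if it were, the tower law would give 34 = [F_{541^34}:F_541] dividing [F_{541^13}:F_541] = 13, contradiction.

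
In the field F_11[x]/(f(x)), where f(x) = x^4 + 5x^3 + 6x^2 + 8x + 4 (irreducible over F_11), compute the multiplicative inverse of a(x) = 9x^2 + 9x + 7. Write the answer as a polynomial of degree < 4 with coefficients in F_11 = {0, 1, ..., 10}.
a(x)^(-1) ≡ 7x^2 + 6x (mod f(x))

Since f is irreducible over F_11, F_11[x]/(f) is a field and a(x) ≠ 0 has an inverse. Apply the extended Euclidean algorithm to f(x) and a(x) in F_11[x]: f(x) = (5x^2 + 9x)·a(x) + (4). The last nonzero remainder is the constant 4 = gcd(f, a) in F_11. Back-substituting through the division chain expresses 4 = s(x)·a(x) + t(x)·f(x) with s(x) ≡ 6x^2 + 2x (mod f), so (6x^2 + 2x)·a(x) ≡ 4 (mod f). Multiplying by 4^(-1) ≡ 3 in F_11 gives a(x)^(-1) ≡ 3·(6x^2 + 2x) ≡ 7x^2 + 6x (mod f). Check: (9x^2 + 9x + 7)·(7x^2 + 6x) = 8x^4 + 7x^3 + 4x^2 + 9x ≡ 1 (mod x^4 + 5x^3 + 6x^2 + 8x + 4).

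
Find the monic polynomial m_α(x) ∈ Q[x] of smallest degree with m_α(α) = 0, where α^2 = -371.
m_α(x) = x^2 + 371

α satisfies α^2 + 371 = 0, so x^2 + 371 annihilates α. Since d = -371 is squarefree and ≠ 1, it is not a perfect square in Q, so x^2 + 371 has no rational root and is therefore irreducible over Q (a degree-2 polynomial over a field is irreducible iff it has no root). Hence m_α(x) = x^2 + 371.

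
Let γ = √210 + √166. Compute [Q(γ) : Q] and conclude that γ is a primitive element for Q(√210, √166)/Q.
[Q(γ) : Q] = 4 (equivalently, Q(γ) = Q(√210, √166))

Obviously Q(γ) ⊆ Q(√210, √166), and [Q(√210, √166):Q] = 4 (since 210, 166 are distinct squarefree integers > 1 with 34860 not a perfect square). To show equality we compute the minimal polynomial of γ. From γ = √210 + √166: γ^2 = 210 + 2√(34860) + 166 = 376 + 2√(34860), so γ^2 - 376 = 2√(34860); squaring, (γ^2 - 376)^2 = 4·34860, i.e. γ^4 - 752γ^2 + 141376 - 139440 = 0, i.e. γ^4 - 752γ^2 + 1936 = 0. So γ is a root of x^4 - 752x^2 + 1936. This polynomial is irreducible over Q: it has no rational root (each ±√210 ± √166 is irrational), and any factorization into two quadratics over Q would force √(34860) ∈ Q (pairing opposite roots) or √210, √166 ∈ Q (other pairings), all impossible. Hence [Q(γ):Q] = 4 = [Q(√210, √166):Q], so Q(γ) = Q(√210, √166).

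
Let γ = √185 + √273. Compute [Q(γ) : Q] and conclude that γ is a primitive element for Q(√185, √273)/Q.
[Q(γ) : Q] = 4 (equivalently, Q(γ) = Q(√185, √273))

Obviously Q(γ) ⊆ Q(√185, √273), and [Q(√185, √273):Q] = 4 (since 185, 273 are distinct squarefree integers > 1 with 50505 not a perfect square). To show equality we compute the minimal polynomial of γ. From γ = √185 + √273: γ^2 = 185 + 2√(50505) + 273 = 458 + 2√(50505), so γ^2 - 458 = 2√(50505); squaring, (γ^2 - 458)^2 = 4·50505, i.e. γ^4 - 916γ^2 + 209764 - 202020 = 0, i.e. γ^4 - 916γ^2 + 7744 = 0. So γ is a root of x^4 - 916x^2 + 7744. This polynomial is irreducible over Q: it has no rational root (each ±√185 ± √273 is irrational), and any factorization into two quadratics over Q would force √(50505) ∈ Q (pairing opposite roots) or √185, √273 ∈ Q (other pairings), all impossible. Hence [Q(γ):Q] = 4 = [Q(√185, √273):Q], so Q(γ) = Q(√185, √273).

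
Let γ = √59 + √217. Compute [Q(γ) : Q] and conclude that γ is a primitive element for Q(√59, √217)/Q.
[Q(γ) : Q] = 4 (equivalently, Q(γ) = Q(√59, √217))

Obviously Q(γ) ⊆ Q(√59, √217), and [Q(√59, √217):Q] = 4 (since 59, 217 are distinct squarefree integers > 1 with 12803 not a perfect square). To show equality we compute the minimal polynomial of γ. From γ = √59 + √217: γ^2 = 59 + 2√(12803) + 217 = 276 + 2√(12803), so γ^2 - 276 = 2√(12803); squaring, (γ^2 - 276)^2 = 4·12803, i.e. γ^4 - 552γ^2 + 76176 - 51212 = 0, i.e. γ^4 - 552γ^2 + 24964 = 0. So γ is a root of x^4 - 552x^2 + 24964. This polynomial is irreducible over Q: it has no rational root (each ±√59 ± √217 is irrational), and any factorization into two quadratics over Q would force √(12803) ∈ Q (pairing opposite roots) or √59, √217 ∈ Q (other pairings), all impossible. Hence [Q(γ):Q] = 4 = [Q(√59, √217):Q], so Q(γ) = Q(√59, √217).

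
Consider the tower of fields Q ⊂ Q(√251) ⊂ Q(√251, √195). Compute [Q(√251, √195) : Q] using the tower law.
[Q(√251, √195) : Q] = 4

[Q(√251):Q] = 2 (min poly x^2 - 251, irreducible since 251 is squarefree > 1). For the top step, suppose √195 ∈ Q(√251), say √195 = c + d√251 with c, d ∈ Q. Squaring: 195 = c^2 + 251d^2 + 2cd√251. Since √251 ∉ Q this forces 2cd = 0. If d = 0 then √195 = c ∈ Q, contradicting 195 squarefree > 1. If c = 0 then 195 = 251d^2, so 251·195 = (251d)^2 is a perfect square in Q — but 251·195 = 48945 is not a perfect square (since 251 and 195 are distinct squarefree integers). Contradiction. Hence √195 ∉ Q(√251), so x^2 - 195 stays irreducible over Q(√251) and [Q(√251, √195) : Q(√251)] = 2. By the tower law, [Q(√251, √195) : Q] = 2 · 2 = 4.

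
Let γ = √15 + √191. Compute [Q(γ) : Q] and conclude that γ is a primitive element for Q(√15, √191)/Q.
[Q(γ) : Q] = 4 (equivalently, Q(γ) = Q(√15, √191))

Obviously Q(γ) ⊆ Q(√15, √191), and [Q(√15, √191):Q] = 4 (since 15, 191 are distinct squarefree integers > 1 with 2865 not a perfect square). To show equality we compute the minimal polynomial of γ. From γ = √15 + √191: γ^2 = 15 + 2√(2865) + 191 = 206 + 2√(2865), so γ^2 - 206 = 2√(2865); squaring, (γ^2 - 206)^2 = 4·2865, i.e. γ^4 - 412γ^2 + 42436 - 11460 = 0, i.e. γ^4 - 412γ^2 + 30976 = 0. So γ is a root of x^4 - 412x^2 + 30976. This polynomial is irreducible over Q: it has no rational root (each ±√15 ± √191 is irrational), and any factorization into two quadratics over Q would force √(2865) ∈ Q (pairing opposite roots) or √15, √191 ∈ Q (other pairings), all impossible. Hence [Q(γ):Q] = 4 = [Q(√15, √191):Q], so Q(γ) = Q(√15, √191).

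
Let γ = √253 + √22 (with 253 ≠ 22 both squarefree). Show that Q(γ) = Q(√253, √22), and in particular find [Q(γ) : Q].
[Q(γ) : Q] = 4 (equivalently, Q(γ) = Q(√253, √22))

Obviously Q(γ) ⊆ Q(√253, √22), and [Q(√253, √22):Q] = 4 (since 253, 22 are distinct squarefree integers > 1 with 5566 not a perfect square). To show equality we compute the minimal polynomial of γ. From γ = √253 + √22: γ^2 = 253 + 2√(5566) + 22 = 275 + 2√(5566), so γ^2 - 275 = 2√(5566); squaring, (γ^2 - 275)^2 = 4·5566, i.e. γ^4 - 550γ^2 + 75625 - 22264 = 0, i.e. γ^4 - 550γ^2 + 53361 = 0. So γ is a root of x^4 - 550x^2 + 53361. This polynomial is irreducible over Q: it has no rational root (each ±√253 ± √22 is irrational), and any factorization into two quadratics over Q would force √(5566) ∈ Q (pairing opposite roots) or √253, √22 ∈ Q (other pairings), all impossible. Hence [Q(γ):Q] = 4 = [Q(√253, √22):Q], so Q(γ) = Q(√253, √22).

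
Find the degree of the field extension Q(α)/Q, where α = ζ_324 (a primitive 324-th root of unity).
[Q(α):Q] = 108

The minimal polynomial of ζ_324 over Q is the 324-th cyclotomic polynomial Φ_324(x), which is irreducible over Q and has degree φ(324) = 108. Hence [Q(α):Q] = φ(324) = 108.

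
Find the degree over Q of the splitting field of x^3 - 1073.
[K : Q] = 6

The roots of x^3 - 1073 are ∛1073, ω∛1073, ω^2∛1073 where ω = e^(2πi/3) is a primitive cube root of unity, so K = Q(∛1073, ω). Now [Q(∛1073):Q] = 3 (since 1073 is not a perfect cube, x^3 - 1073 is irreducible) and [Q(ω):Q] = 2. Both 2 and 3 divide [K:Q], and [K:Q] ≤ 3·2 = 6, so [K:Q] = 6. (Equivalently: Q(∛1073) ⊂ R but ω ∉ R, so [K : Q(∛1073)] = 2.)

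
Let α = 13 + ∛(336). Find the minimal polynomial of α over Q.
m_α(x) = x^3 - 39x^2 + 507x - 2533

Set β = α - 13 = ∛(336), so β^3 = 336. Then (α - 13)^3 - 336 = 0, i.e. α is a root of g(x) = (x - 13)^3 - 336 = x^3 - 39x^2 + 507x - 2533. Since g(x) = h(x - 13) where h(x) = x^3 - 336, and h is irreducible over Q (because 336 is not a perfect cube, so h has no rational root, and a monic cubic with no rational root is irreducible), g is also irreducible (irreducibility is preserved under the substitution x → x - 13). Hence m_α(x) = x^3 - 39x^2 + 507x - 2533.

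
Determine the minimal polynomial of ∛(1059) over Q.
m_α(x) = x^3 - 1059

α satisfies α^3 = 1059, so x^3 - 1059 annihilates α. By the rational root test, a rational root p/q (in lowest terms) of x^3 - 1059 would satisfy p^3 = 1059 q^3, forcing q = 1 and p^3 = 1059; but 1059 is not a perfect cube, contradiction. A monic cubic over Q with no rational root is irreducible (any nontrivial factorization would include a linear factor). Hence x^3 - 1059 is the minimal polynomial of α, and in particular [Q(α):Q] = 3.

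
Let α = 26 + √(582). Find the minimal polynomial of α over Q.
m_α(x) = x^2 - 52x + 94

From α - 26 = √(582), squaring gives (α - 26)^2 = 582, i.e. α^2 - 52α + 676 = 582, so α^2 - 52α + 94 = 0. The discriminant of x^2 - 52x + 94 is (-52)^2 - 4·(94) = 2704 - 376 = 2328, and 4·(582) is not a perfect square in Q since 582 is squarefree and ≠ 1. Hence x^2 - 52x + 94 is irreducible over Q and is the minimal polynomial of α.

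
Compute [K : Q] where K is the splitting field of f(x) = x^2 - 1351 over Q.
[K : Q] = 2

f(x) = x^2 - 1351 factors as (x - √1351)(x + √1351). The splitting field is K = Q(√1351). Since 1351 is squarefree and > 1, it is not a perfect square, so x^2 - 1351 is irreducible over Q and [Q(√1351) : Q] = 2. Hence [K : Q] = 2.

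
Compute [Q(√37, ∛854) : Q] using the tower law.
[Q(√37, ∛854) : Q] = 6

Let L = Q(√37, ∛854). Since Q(√37) ⊂ L and [Q(√37):Q] = 2, the tower law gives 2 | [L:Q]. Likewise Q(∛854) ⊂ L with [Q(∛854):Q] = 3 (because 854 is not a perfect cube), so 3 | [L:Q]. As gcd(2,3) = 1, [L:Q] is divisible by 6. Conversely L is generated over Q by √37 and ∛854, so [L:Q] ≤ 2·3 = 6. Therefore [Q(√37, ∛854) : Q] = 6.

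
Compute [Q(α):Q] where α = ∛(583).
[Q(α):Q] = 3

The minimal polynomial of α is x^3 - 583, irreducible over Q since 583 is not a perfect cube (so x^3 - 583 has no rational root). Hence [Q(α):Q] = deg(m_α) = 3.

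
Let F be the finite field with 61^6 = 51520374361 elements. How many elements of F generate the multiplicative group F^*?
There are φ(51520374360) = 10391224320 primitive elements

F_q^* is cyclic of order q - 1 = 51520374360. A cyclic group of order m has exactly φ(m) generators. Here m = 51520374360 = 2^3 · 3^2 · 5 · 7 · 13 · 31 · 97 · 523, so the number of primitive elements is φ(51520374360) = 10391224320.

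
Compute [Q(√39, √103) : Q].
[Q(√39, √103) : Q] = 4

[Q(√39):Q] = 2 (min poly x^2 - 39, irreducible since 39 is squarefree > 1). For the top step, suppose √103 ∈ Q(√39), say √103 = c + d√39 with c, d ∈ Q. Squaring: 103 = c^2 + 39d^2 + 2cd√39. Since √39 ∉ Q this forces 2cd = 0. If d = 0 then √103 = c ∈ Q, contradicting 103 squarefree > 1. If c = 0 then 103 = 39d^2, so 39·103 = (39d)^2 is a perfect square in Q — but 39·103 = 4017 is not a perfect square (since 39 and 103 are distinct squarefree integers). Contradiction. Hence √103 ∉ Q(√39), so x^2 - 103 stays irreducible over Q(√39) and [Q(√39, √103) : Q(√39)] = 2. By the tower law, [Q(√39, √103) : Q] = 2 · 2 = 4.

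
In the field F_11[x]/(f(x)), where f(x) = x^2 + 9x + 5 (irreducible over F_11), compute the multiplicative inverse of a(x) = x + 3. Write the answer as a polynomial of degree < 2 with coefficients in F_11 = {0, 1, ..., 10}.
a(x)^(-1) ≡ 6x + 3 (mod f(x))

Since f is irreducible over F_11, F_11[x]/(f) is a field and a(x) ≠ 0 has an inverse. Apply the extended Euclidean algorithm to f(x) and a(x) in F_11[x]: f(x) = (x + 6)·a(x) + (9). The last nonzero remainder is the constant 9 = gcd(f, a) in F_11. Back-substituting through the division chain expresses 9 = s(x)·a(x) + t(x)·f(x) with s(x) ≡ 10x + 5 (mod f), so (10x + 5)·a(x) ≡ 9 (mod f). Multiplying by 9^(-1) ≡ 5 in F_11 gives a(x)^(-1) ≡ 5·(10x + 5) ≡ 6x + 3 (mod f). Check: (x + 3)·(6x + 3) = 6x^2 + 10x + 9 ≡ 1 (mod x^2 + 9x + 5).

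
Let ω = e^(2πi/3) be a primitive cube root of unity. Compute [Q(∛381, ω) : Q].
[Q(∛381, ω) : Q] = 6

[Q(∛381):Q] = 3 (min poly x^3 - 381, irreducible since 381 is not a perfect cube). [Q(ω):Q] = 2 (min poly x^2 + x + 1). Since Q(∛381) ⊂ R and ω ∉ R, we have ω ∉ Q(∛381), so x^2 + x + 1 remains irreducible over Q(∛381) and [Q(∛381, ω) : Q(∛381)] = 2. By the tower law, [Q(∛381, ω) : Q] = 3 · 2 = 6. (In fact Q(∛381, ω) is the splitting field of x^3 - 381 over Q.)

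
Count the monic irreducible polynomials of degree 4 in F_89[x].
There are 15683580 monic irreducible polynomials of degree 4 over F_89

Each element of F_{89^4} that lies in no proper subfield is a root of exactly one monic irreducible of degree 4 over F_89, and each such polynomial has 4 distinct roots in F_{89^4}. By Möbius inversion the count is N_89(4) = (1/4) Σ_{d|4} μ(4/d) · 89^d = (1/4)(μ(4)·89^1 + μ(2)·89^2 + μ(1)·89^4) = 62734320/4 = 15683580.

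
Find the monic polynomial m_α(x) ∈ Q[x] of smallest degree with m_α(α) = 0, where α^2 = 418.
m_α(x) = x^2 - 418

α satisfies α^2 - 418 = 0, so x^2 - 418 annihilates α. Since d = 418 is squarefree and ≠ 1, it is not a perfect square in Q, so x^2 - 418 has no rational root and is therefore irreducible over Q (a degree-2 polynomial over a field is irreducible iff it has no root). Hence m_α(x) = x^2 - 418.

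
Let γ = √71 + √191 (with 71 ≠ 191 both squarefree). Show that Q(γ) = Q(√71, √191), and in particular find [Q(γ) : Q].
[Q(γ) : Q] = 4 (equivalently, Q(γ) = Q(√71, √191))

Obviously Q(γ) ⊆ Q(√71, √191), and [Q(√71, √191):Q] = 4 (since 71, 191 are distinct squarefree integers > 1 with 13561 not a perfect square). To show equality we compute the minimal polynomial of γ. From γ = √71 + √191: γ^2 = 71 + 2√(13561) + 191 = 262 + 2√(13561), so γ^2 - 262 = 2√(13561); squaring, (γ^2 - 262)^2 = 4·13561, i.e. γ^4 - 524γ^2 + 68644 - 54244 = 0, i.e. γ^4 - 524γ^2 + 14400 = 0. So γ is a root of x^4 - 524x^2 + 14400. This polynomial is irreducible over Q: it has no rational root (each ±√71 ± √191 is irrational), and any factorization into two quadratics over Q would force √(13561) ∈ Q (pairing opposite roots) or √71, √191 ∈ Q (other pairings), all impossible. Hence [Q(γ):Q] = 4 = [Q(√71, √191):Q], so Q(γ) = Q(√71, √191).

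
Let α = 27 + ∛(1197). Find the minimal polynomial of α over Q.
m_α(x) = x^3 - 81x^2 + 2187x - 20880

Set β = α - 27 = ∛(1197), so β^3 = 1197. Then (α - 27)^3 - 1197 = 0, i.e. α is a root of g(x) = (x - 27)^3 - 1197 = x^3 - 81x^2 + 2187x - 20880. Since g(x) = h(x - 27) where h(x) = x^3 - 1197, and h is irreducible over Q (because 1197 is not a perfect cube, so h has no rational root, and a monic cubic with no rational root is irreducible), g is also irreducible (irreducibility is preserved under the substitution x → x - 27). Hence m_α(x) = x^3 - 81x^2 + 2187x - 20880.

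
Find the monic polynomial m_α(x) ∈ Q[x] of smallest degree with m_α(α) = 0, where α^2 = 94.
m_α(x) = x^2 - 94

α satisfies α^2 - 94 = 0, so x^2 - 94 annihilates α. Since d = 94 is squarefree and ≠ 1, it is not a perfect square in Q, so x^2 - 94 has no rational root and is therefore irreducible over Q (a degree-2 polynomial over a field is irreducible iff it has no root). Hence m_α(x) = x^2 - 94.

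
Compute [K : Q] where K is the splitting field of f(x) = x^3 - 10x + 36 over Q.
[K : Q] = 6

By the rational root test, any rational root of the monic integer polynomial f(x) = x^3 - 10x + 36 must be an integer dividing the constant term 36, i.e. one of ±{1, 2, 3, 4, 6, 9, 12, 18, 36}. Evaluating: f(1) = 27, f(-1) = 45, f(2) = 24, f(-2) = 48, f(3) = 33, f(-3) = 39, f(4) = 60, f(-4) = 12, f(6) = 192, f(-6) = -120, f(9) = 675, f(-9) = -603, f(12) = 1644, f(-12) = -1572, f(18) = 5688, f(-18) = -5616, f(36) = 46332, f(-36) = -46260; none is 0, so f has no rational root and is therefore irreducible over Q (a cubic with no linear factor over a field is irreducible). For an irreducible cubic, the Galois group is A_3 or S_3 according as the discriminant disc(f) = -4a^3 - 27b^2 = -4·(-10)^3 - 27·(36)^2 = -30992 is or is not a square in Q. Here disc(f) = -30992 is not a perfect square in Q, so the Galois group of f over Q is not contained in A_3 and must be all of S_3. The splitting field has degree |S_3| = 6 over Q, so [K : Q] = 6.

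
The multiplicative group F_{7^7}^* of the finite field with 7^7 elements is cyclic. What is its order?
|F_{7^7}^*| = 823542

F_{7^7} has 7^7 = 823543 elements; its multiplicative group consists of all nonzero elements, so |F_{7^7}^*| = 823543 - 1 = 823542. (It is cyclic since any finite subgroup of the multiplicative group of a field is cyclic.)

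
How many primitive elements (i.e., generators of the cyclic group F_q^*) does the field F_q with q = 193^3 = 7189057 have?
There are φ(7189056) = 2052864 primitive elements

F_q^* is cyclic of order q - 1 = 7189056. A cyclic group of order m has exactly φ(m) generators. Here m = 7189056 = 2^6 · 3^2 · 7 · 1783, so the number of primitive elements is φ(7189056) = 2052864.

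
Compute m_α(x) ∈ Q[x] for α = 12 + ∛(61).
m_α(x) = x^3 - 36x^2 + 432x - 1789

Set β = α - 12 = ∛(61), so β^3 = 61. Then (α - 12)^3 - 61 = 0, i.e. α is a root of g(x) = (x - 12)^3 - 61 = x^3 - 36x^2 + 432x - 1789. Since g(x) = h(x - 12) where h(x) = x^3 - 61, and h is irreducible over Q (because 61 is not a perfect cube, so h has no rational root, and a monic cubic with no rational root is irreducible), g is also irreducible (irreducibility is preserved under the substitution x → x - 12). Hence m_α(x) = x^3 - 36x^2 + 432x - 1789.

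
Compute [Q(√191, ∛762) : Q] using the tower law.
[Q(√191, ∛762) : Q] = 6

Let L = Q(√191, ∛762). Since Q(√191) ⊂ L and [Q(√191):Q] = 2, the tower law gives 2 | [L:Q]. Likewise Q(∛762) ⊂ L with [Q(∛762):Q] = 3 (because 762 is not a perfect cube), so 3 | [L:Q]. As gcd(2,3) = 1, [L:Q] is divisible by 6. Conversely L is generated over Q by √191 and ∛762, so [L:Q] ≤ 2·3 = 6. Therefore [Q(√191, ∛762) : Q] = 6.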